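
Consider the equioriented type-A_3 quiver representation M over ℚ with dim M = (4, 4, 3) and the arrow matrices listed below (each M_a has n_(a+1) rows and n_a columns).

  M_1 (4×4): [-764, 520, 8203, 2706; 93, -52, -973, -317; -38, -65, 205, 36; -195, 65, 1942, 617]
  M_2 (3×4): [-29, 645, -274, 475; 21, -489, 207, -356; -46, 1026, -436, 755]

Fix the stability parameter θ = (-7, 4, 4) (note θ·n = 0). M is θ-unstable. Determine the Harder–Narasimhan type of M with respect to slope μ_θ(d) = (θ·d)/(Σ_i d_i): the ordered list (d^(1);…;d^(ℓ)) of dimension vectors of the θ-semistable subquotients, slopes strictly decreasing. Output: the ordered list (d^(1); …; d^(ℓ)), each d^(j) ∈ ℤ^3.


Barcode: M ≅ I[1,1], I[1,3]^3, I[2,2]. HN layers by μ_θ (2 steps, strictly decreasing):
  μ^(1)=4; μ^(2)=-7

((0, 4, 3); (4, 0, 0))


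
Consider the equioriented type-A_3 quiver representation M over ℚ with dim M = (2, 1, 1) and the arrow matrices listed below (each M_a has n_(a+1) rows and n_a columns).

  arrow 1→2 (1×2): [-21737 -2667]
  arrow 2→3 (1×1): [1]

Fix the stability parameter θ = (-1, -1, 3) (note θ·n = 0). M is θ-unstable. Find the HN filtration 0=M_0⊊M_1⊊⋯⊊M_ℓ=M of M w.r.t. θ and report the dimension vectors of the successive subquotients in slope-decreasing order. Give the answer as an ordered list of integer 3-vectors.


Interval decomposition of M: I[1,1], I[1,3].
HN type (ℓ=2): μ^(1)=3; μ^(2)=-1

((0, 0, 1); (2, 1, 0))


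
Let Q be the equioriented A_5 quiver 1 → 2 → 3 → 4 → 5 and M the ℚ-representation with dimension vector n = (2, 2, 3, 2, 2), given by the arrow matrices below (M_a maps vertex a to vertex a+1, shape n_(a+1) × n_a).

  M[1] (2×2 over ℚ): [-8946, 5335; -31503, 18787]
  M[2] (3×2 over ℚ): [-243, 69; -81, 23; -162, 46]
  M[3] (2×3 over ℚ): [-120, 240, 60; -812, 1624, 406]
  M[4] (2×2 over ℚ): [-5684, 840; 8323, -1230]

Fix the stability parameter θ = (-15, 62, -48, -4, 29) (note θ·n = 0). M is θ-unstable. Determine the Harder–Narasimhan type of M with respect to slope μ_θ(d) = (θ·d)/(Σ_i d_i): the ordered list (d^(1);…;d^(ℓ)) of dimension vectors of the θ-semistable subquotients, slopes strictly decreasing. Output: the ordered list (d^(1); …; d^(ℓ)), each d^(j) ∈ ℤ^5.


Via rank(M_{q-1}∘⋯∘M_p): M ≅ I[1,2], I[1,3], I[3,3], I[3,4], I[4,5], I[5,5].
μ_θ-semistable layers: μ^(1)=62; μ^(2)=29; μ^(3)=7; μ^(4)=-4; μ^(5)=-15; μ^(6)=-48

((0, 1, 0, 0, 0); (0, 0, 0, 0, 2); (0, 1, 1, 0, 0); (0, 0, 0, 2, 0); (2, 0, 0, 0, 0); (0, 0, 2, 0, 0))


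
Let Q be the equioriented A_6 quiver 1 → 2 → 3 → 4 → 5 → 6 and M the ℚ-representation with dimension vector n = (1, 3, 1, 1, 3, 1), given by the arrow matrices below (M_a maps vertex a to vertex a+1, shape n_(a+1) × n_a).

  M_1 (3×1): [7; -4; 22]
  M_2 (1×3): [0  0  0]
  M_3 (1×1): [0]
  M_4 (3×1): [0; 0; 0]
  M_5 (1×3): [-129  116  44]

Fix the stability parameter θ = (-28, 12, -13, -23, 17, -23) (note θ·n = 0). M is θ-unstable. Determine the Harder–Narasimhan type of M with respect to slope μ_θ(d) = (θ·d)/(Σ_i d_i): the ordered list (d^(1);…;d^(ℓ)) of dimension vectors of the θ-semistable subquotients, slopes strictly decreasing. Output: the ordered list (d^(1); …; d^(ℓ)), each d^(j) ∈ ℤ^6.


Interval decomposition of M: I[1,2], I[2,2]^2, I[3,3], I[4,4], I[5,5]^2, I[5,6].
HN type (ℓ=6): μ^(1)=17; μ^(2)=12; μ^(3)=-3; μ^(4)=-13; μ^(5)=-23; μ^(6)=-28

((0, 0, 0, 0, 2, 0); (0, 3, 0, 0, 0, 0); (0, 0, 0, 0, 1, 1); (0, 0, 1, 0, 0, 0); (0, 0, 0, 1, 0, 0); (1, 0, 0, 0, 0, 0))


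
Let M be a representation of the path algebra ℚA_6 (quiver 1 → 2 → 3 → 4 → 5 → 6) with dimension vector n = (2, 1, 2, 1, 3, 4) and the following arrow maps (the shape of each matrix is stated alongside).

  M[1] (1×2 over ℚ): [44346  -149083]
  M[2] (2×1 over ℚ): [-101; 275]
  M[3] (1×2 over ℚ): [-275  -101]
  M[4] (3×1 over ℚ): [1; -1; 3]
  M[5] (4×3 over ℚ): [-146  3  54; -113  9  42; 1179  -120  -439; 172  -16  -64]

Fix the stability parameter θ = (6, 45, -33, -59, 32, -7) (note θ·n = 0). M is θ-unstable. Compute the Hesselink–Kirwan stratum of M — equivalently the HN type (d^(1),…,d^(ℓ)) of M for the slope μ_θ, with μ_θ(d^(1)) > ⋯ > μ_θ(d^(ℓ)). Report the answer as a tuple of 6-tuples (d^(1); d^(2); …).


Interval decomposition of M: I[1,1], I[1,3], I[3,6], I[5,6]^2, I[6,6].
HN type (ℓ=4): μ^(1)=25/2; μ^(2)=6; μ^(3)=-7; μ^(4)=-46

((0, 0, 0, 0, 3, 3); (2, 1, 1, 0, 0, 0); (0, 0, 0, 0, 0, 1); (0, 0, 1, 1, 0, 0))


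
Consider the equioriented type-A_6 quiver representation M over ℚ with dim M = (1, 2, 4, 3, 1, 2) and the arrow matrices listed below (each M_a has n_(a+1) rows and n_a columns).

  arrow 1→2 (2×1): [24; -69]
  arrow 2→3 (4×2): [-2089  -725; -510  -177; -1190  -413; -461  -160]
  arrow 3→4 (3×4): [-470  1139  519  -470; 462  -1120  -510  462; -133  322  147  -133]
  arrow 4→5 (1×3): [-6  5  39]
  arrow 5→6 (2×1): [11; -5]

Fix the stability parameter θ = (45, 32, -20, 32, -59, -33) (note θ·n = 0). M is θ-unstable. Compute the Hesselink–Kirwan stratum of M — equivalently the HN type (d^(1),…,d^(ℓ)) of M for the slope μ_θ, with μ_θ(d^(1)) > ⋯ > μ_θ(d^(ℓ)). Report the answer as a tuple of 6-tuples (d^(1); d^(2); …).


Via rank(M_{q-1}∘⋯∘M_p): M ≅ I[1,3], I[2,3], I[3,4], I[3,6], I[4,4], I[6,6].
μ_θ-semistable layers: μ^(1)=32; μ^(2)=19; μ^(3)=6; μ^(4)=-20; μ^(5)=-33

((0, 0, 0, 2, 0, 0); (1, 1, 1, 0, 0, 0); (0, 1, 1, 0, 0, 0); (0, 0, 2, 1, 1, 1); (0, 0, 0, 0, 0, 1))


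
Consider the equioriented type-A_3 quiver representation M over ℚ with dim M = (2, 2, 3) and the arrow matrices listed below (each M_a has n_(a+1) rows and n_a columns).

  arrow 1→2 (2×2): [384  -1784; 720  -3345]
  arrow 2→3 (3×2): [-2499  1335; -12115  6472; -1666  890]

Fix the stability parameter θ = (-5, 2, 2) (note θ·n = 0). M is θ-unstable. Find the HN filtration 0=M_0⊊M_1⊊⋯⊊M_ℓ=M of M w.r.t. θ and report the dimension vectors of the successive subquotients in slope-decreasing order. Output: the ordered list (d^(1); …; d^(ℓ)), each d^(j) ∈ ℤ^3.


Interval decomposition of M: I[1,1], I[1,3], I[2,3], I[3,3].
HN type (ℓ=2): μ^(1)=2; μ^(2)=-5

((0, 2, 3); (2, 0, 0))


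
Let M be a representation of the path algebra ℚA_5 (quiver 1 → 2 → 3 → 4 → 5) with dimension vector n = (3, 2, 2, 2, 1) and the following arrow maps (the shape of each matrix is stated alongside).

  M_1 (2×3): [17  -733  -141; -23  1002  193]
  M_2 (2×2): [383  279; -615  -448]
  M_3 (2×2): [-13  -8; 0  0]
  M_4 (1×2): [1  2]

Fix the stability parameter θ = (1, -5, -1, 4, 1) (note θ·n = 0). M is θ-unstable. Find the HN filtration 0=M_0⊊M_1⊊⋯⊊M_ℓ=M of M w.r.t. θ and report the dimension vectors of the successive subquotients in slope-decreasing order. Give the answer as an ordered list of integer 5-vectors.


Via rank(M_{q-1}∘⋯∘M_p): M ≅ I[1,1], I[1,3], I[1,5], I[4,4].
μ_θ-semistable layers: μ^(1)=4; μ^(2)=5/2; μ^(3)=1; μ^(4)=-1; μ^(5)=-2

((0, 0, 0, 1, 0); (0, 0, 0, 1, 1); (1, 0, 0, 0, 0); (0, 0, 2, 0, 0); (2, 2, 0, 0, 0))


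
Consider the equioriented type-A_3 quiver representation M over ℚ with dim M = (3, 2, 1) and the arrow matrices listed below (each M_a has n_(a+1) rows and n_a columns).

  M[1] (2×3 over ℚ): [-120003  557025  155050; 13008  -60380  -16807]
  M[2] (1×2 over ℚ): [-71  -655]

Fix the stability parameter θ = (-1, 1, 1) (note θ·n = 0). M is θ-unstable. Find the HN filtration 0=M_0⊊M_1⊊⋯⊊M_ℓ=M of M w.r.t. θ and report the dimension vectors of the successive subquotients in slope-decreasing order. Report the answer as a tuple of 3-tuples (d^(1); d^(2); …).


Via rank(M_{q-1}∘⋯∘M_p): M ≅ I[1,1], I[1,2], I[1,3].
μ_θ-semistable layers: μ^(1)=1; μ^(2)=-1

((0, 2, 1); (3, 0, 0))


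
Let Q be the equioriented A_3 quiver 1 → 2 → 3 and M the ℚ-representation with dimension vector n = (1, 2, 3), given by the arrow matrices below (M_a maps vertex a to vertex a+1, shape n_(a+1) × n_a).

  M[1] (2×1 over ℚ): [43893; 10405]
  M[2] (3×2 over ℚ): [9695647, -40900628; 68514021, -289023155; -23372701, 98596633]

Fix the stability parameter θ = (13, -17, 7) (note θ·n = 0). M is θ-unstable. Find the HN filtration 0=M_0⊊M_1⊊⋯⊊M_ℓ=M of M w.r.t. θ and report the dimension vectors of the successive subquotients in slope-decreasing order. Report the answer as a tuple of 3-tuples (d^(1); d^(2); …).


Via rank(M_{q-1}∘⋯∘M_p): M ≅ I[1,3], I[2,3], I[3,3].
μ_θ-semistable layers: μ^(1)=7; μ^(2)=-2; μ^(3)=-17

((0, 0, 3); (1, 1, 0); (0, 1, 0))


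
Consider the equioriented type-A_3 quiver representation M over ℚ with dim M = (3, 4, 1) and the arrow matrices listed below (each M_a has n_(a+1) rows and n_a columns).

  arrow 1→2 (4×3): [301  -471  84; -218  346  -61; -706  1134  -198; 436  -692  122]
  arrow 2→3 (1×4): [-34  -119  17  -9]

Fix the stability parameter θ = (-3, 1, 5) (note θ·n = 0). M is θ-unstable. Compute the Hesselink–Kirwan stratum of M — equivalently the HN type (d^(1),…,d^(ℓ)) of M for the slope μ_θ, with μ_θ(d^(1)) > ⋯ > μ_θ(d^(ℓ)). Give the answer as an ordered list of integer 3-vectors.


Via rank(M_{q-1}∘⋯∘M_p): M ≅ I[1,1], I[1,2], I[1,3], I[2,2]^2.
μ_θ-semistable layers: μ^(1)=5; μ^(2)=1; μ^(3)=-3

((0, 0, 1); (0, 4, 0); (3, 0, 0))


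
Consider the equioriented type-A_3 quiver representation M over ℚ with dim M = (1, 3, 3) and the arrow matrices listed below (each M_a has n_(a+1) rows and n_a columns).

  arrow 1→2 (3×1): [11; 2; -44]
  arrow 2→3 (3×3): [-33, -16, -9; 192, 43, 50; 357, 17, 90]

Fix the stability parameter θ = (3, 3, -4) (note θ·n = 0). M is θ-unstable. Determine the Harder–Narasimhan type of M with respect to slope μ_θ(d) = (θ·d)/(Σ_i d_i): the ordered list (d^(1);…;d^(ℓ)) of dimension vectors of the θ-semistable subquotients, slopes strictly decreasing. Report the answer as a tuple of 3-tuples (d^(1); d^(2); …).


Via rank(M_{q-1}∘⋯∘M_p): M ≅ I[1,3], I[2,3]^2.
μ_θ-semistable layers: μ^(1)=2/3; μ^(2)=-1/2

((1, 1, 1); (0, 2, 2))


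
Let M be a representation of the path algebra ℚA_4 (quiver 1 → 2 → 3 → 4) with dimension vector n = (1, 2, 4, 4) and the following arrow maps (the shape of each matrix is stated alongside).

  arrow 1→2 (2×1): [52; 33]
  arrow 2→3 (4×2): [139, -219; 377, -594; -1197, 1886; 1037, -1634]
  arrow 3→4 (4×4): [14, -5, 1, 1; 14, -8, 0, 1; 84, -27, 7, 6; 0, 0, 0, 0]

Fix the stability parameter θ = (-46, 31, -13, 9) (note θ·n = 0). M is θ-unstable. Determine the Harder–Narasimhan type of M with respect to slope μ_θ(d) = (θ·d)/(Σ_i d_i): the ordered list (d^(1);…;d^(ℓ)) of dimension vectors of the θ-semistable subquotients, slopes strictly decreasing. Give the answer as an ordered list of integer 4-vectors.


Via rank(M_{q-1}∘⋯∘M_p): M ≅ I[1,3], I[2,4], I[3,3], I[3,4], I[4,4]^2.
μ_θ-semistable layers: μ^(1)=9; μ^(2)=-13; μ^(3)=-46

((0, 2, 2, 4); (0, 0, 2, 0); (1, 0, 0, 0))


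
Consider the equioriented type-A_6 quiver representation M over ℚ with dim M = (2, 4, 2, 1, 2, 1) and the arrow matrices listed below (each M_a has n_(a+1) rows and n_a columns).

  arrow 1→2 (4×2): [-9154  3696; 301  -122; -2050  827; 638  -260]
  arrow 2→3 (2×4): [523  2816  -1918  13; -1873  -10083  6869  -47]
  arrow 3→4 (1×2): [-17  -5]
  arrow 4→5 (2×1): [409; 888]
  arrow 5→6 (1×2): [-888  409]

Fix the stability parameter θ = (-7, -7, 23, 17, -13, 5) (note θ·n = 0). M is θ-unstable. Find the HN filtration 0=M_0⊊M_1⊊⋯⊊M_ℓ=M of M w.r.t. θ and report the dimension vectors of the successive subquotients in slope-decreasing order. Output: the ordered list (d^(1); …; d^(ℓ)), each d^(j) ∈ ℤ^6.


Barcode: M ≅ I[1,3], I[1,5], I[2,2]^2, I[5,6]. HN layers by μ_θ (5 steps, strictly decreasing):
  μ^(1)=23; μ^(2)=9; μ^(3)=5; μ^(4)=-7; μ^(5)=-13

((0, 0, 1, 0, 0, 0); (0, 0, 1, 1, 1, 0); (0, 0, 0, 0, 0, 1); (2, 4, 0, 0, 0, 0); (0, 0, 0, 0, 1, 0))


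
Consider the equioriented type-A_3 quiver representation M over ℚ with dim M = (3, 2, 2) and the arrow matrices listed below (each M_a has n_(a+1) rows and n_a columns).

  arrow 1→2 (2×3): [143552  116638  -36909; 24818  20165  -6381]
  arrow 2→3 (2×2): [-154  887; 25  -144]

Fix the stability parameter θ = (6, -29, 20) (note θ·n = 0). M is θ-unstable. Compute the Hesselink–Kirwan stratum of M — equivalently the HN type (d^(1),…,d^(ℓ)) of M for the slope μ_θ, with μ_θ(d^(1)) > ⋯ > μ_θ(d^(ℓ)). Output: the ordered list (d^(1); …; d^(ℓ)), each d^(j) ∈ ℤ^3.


Barcode: M ≅ I[1,1], I[1,3]^2. HN layers by μ_θ (3 steps, strictly decreasing):
  μ^(1)=20; μ^(2)=6; μ^(3)=-23/2

((0, 0, 2); (1, 0, 0); (2, 2, 0))


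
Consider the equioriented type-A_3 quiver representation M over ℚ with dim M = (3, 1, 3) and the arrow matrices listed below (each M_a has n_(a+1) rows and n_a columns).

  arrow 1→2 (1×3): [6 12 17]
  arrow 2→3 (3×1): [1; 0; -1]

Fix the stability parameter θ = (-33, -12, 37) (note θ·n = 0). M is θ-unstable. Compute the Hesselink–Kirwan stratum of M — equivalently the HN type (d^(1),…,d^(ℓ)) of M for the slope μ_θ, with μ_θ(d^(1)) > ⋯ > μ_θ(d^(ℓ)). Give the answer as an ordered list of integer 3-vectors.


Interval decomposition of M: I[1,1]^2, I[1,3], I[3,3]^2.
HN type (ℓ=3): μ^(1)=37; μ^(2)=-12; μ^(3)=-33

((0, 0, 3); (0, 1, 0); (3, 0, 0))


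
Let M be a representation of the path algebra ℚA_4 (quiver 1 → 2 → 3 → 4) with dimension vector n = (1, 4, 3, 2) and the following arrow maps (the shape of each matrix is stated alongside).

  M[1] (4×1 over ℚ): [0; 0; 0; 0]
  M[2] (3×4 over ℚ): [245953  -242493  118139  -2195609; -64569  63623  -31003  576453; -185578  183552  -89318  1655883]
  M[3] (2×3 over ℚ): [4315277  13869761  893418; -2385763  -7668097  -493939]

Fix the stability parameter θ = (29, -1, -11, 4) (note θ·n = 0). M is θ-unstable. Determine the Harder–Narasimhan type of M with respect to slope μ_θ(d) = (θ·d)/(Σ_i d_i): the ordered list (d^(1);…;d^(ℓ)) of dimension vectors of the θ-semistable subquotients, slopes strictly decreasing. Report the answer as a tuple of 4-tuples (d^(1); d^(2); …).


Barcode: M ≅ I[1,1], I[2,2], I[2,3], I[2,4]^2. HN layers by μ_θ (4 steps, strictly decreasing):
  μ^(1)=29; μ^(2)=4; μ^(3)=-1; μ^(4)=-6

((1, 0, 0, 0); (0, 0, 0, 2); (0, 1, 0, 0); (0, 3, 3, 0))


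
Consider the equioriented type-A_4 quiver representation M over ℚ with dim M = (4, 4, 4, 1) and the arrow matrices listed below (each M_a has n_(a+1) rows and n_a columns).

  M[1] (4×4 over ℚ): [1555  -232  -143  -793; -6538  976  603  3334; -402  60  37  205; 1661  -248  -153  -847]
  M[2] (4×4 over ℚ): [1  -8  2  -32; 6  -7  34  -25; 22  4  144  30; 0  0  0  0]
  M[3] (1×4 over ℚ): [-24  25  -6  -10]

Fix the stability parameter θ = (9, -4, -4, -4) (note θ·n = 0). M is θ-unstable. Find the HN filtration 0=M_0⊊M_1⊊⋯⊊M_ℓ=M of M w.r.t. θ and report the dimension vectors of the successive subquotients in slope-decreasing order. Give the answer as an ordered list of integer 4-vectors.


Via rank(M_{q-1}∘⋯∘M_p): M ≅ I[1,1], I[1,2], I[1,3], I[1,4], I[2,3], I[3,3].
μ_θ-semistable layers: μ^(1)=9; μ^(2)=5/2; μ^(3)=1/3; μ^(4)=-3/4; μ^(5)=-4

((1, 0, 0, 0); (1, 1, 0, 0); (1, 1, 1, 0); (1, 1, 1, 1); (0, 1, 2, 0))


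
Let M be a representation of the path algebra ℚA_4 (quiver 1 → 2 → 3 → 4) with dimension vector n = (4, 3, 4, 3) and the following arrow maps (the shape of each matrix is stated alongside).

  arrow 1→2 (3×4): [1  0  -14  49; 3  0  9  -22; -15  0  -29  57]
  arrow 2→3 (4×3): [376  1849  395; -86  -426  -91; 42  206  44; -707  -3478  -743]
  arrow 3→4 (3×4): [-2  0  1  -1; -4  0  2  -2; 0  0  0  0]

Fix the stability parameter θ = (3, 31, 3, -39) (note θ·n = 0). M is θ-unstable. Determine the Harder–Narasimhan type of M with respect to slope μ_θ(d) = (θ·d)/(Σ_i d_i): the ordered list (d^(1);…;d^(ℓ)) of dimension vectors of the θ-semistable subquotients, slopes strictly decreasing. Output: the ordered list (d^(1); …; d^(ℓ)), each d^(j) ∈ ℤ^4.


Interval decomposition of M: I[1,1], I[1,3]^2, I[1,4], I[3,3], I[4,4]^2.
HN type (ℓ=4): μ^(1)=17; μ^(2)=3; μ^(3)=-1/2; μ^(4)=-39

((0, 2, 2, 0); (3, 0, 1, 0); (1, 1, 1, 1); (0, 0, 0, 2))


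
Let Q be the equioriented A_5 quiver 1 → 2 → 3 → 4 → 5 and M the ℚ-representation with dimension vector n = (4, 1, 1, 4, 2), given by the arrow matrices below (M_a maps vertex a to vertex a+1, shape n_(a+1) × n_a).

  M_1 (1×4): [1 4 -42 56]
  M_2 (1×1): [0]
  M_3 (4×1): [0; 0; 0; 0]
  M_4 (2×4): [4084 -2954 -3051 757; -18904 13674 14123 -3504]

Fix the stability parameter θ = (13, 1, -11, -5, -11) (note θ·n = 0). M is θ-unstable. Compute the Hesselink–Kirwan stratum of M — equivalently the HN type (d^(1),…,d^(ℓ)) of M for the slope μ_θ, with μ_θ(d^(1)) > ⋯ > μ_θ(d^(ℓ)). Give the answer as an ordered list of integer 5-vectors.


Barcode: M ≅ I[1,1]^3, I[1,2], I[3,3], I[4,4]^2, I[4,5]^2. HN layers by μ_θ (5 steps, strictly decreasing):
  μ^(1)=13; μ^(2)=7; μ^(3)=-5; μ^(4)=-8; μ^(5)=-11

((3, 0, 0, 0, 0); (1, 1, 0, 0, 0); (0, 0, 0, 2, 0); (0, 0, 0, 2, 2); (0, 0, 1, 0, 0))


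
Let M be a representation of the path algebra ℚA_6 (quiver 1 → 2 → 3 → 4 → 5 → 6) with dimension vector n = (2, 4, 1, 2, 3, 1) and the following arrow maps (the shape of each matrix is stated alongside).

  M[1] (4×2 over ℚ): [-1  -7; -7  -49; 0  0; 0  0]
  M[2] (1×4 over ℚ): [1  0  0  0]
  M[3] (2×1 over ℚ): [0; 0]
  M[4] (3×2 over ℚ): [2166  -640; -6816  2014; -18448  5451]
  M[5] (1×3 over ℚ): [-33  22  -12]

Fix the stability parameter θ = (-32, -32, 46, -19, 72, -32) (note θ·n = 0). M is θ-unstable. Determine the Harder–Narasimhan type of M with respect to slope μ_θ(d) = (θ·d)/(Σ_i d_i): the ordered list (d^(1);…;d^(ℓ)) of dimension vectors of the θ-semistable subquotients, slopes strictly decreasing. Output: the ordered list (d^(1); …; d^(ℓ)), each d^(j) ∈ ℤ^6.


Interval decomposition of M: I[1,1], I[1,3], I[2,2]^3, I[4,5], I[4,6], I[5,5].
HN type (ℓ=5): μ^(1)=72; μ^(2)=46; μ^(3)=20; μ^(4)=-19; μ^(5)=-32

((0, 0, 0, 0, 2, 0); (0, 0, 1, 0, 0, 0); (0, 0, 0, 0, 1, 1); (0, 0, 0, 2, 0, 0); (2, 4, 0, 0, 0, 0))


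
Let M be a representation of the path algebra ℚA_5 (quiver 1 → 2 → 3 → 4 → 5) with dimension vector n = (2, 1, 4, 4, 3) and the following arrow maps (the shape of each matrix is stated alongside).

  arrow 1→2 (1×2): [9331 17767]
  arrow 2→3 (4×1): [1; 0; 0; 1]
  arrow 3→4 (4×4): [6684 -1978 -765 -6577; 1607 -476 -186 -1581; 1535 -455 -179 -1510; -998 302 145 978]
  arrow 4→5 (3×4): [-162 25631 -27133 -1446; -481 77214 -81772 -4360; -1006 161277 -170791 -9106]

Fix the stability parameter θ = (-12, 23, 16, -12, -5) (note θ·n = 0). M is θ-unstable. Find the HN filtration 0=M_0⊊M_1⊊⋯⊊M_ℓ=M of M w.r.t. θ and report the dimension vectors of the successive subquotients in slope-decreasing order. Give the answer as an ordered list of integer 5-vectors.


Interval decomposition of M: I[1,1], I[1,5], I[3,4]^2, I[3,5], I[5,5].
HN type (ℓ=5): μ^(1)=11/2; μ^(2)=2; μ^(3)=-1/3; μ^(4)=-5; μ^(5)=-12

((0, 1, 1, 1, 1); (0, 0, 2, 2, 0); (0, 0, 1, 1, 1); (0, 0, 0, 0, 1); (2, 0, 0, 0, 0))


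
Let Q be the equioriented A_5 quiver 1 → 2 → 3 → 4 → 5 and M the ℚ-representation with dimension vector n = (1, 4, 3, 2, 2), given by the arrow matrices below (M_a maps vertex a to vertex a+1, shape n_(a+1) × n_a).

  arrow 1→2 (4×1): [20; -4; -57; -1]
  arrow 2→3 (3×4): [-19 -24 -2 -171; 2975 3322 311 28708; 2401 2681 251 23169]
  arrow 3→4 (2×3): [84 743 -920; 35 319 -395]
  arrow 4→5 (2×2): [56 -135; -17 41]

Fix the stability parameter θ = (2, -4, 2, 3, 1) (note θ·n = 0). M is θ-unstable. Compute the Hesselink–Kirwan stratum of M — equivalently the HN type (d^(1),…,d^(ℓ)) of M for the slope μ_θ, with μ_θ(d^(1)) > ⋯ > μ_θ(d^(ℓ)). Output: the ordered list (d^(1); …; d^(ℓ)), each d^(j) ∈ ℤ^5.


Barcode: M ≅ I[1,5], I[2,2], I[2,3], I[2,5]. HN layers by μ_θ (3 steps, strictly decreasing):
  μ^(1)=2; μ^(2)=-1; μ^(3)=-4

((0, 0, 3, 2, 2); (1, 1, 0, 0, 0); (0, 3, 0, 0, 0))


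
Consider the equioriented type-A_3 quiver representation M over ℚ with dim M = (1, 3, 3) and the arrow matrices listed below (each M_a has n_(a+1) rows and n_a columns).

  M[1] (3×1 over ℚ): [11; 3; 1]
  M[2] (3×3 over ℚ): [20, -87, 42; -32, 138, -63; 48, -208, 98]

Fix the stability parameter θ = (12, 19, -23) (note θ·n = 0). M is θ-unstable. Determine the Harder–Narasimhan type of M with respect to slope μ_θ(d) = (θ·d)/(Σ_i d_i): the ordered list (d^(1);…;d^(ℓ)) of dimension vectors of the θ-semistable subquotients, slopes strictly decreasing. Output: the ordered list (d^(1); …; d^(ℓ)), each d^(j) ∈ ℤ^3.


Barcode: M ≅ I[1,3], I[2,2], I[2,3], I[3,3]. HN layers by μ_θ (4 steps, strictly decreasing):
  μ^(1)=19; μ^(2)=8/3; μ^(3)=-2; μ^(4)=-23

((0, 1, 0); (1, 1, 1); (0, 1, 1); (0, 0, 1))


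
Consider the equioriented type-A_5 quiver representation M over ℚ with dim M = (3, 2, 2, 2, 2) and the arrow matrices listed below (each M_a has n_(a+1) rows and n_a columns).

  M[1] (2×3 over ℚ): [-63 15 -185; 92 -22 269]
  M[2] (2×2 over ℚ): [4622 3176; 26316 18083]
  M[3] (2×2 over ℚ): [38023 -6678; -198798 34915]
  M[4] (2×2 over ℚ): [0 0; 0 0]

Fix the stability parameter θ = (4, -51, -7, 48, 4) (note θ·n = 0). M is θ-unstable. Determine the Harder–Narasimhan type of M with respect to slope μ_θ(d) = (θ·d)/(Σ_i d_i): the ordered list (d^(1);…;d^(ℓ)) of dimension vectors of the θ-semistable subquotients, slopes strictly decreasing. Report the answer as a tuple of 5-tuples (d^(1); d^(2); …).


Interval decomposition of M: I[1,1], I[1,4]^2, I[5,5]^2.
HN type (ℓ=4): μ^(1)=48; μ^(2)=4; μ^(3)=-7; μ^(4)=-47/2

((0, 0, 0, 2, 0); (1, 0, 0, 0, 2); (0, 0, 2, 0, 0); (2, 2, 0, 0, 0))


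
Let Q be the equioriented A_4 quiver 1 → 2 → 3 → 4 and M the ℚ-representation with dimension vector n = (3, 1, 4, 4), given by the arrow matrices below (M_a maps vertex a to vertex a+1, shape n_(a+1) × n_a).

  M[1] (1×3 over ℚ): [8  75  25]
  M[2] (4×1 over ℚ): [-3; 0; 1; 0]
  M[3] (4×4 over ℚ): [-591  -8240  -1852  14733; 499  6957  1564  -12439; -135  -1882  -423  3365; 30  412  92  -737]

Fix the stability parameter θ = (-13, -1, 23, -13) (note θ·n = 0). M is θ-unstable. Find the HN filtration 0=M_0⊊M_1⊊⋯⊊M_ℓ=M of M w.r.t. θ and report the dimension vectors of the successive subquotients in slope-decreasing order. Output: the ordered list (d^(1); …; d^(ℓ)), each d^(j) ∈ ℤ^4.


Barcode: M ≅ I[1,1]^2, I[1,4], I[3,4]^3. HN layers by μ_θ (3 steps, strictly decreasing):
  μ^(1)=5; μ^(2)=-1; μ^(3)=-13

((0, 0, 4, 4); (0, 1, 0, 0); (3, 0, 0, 0))


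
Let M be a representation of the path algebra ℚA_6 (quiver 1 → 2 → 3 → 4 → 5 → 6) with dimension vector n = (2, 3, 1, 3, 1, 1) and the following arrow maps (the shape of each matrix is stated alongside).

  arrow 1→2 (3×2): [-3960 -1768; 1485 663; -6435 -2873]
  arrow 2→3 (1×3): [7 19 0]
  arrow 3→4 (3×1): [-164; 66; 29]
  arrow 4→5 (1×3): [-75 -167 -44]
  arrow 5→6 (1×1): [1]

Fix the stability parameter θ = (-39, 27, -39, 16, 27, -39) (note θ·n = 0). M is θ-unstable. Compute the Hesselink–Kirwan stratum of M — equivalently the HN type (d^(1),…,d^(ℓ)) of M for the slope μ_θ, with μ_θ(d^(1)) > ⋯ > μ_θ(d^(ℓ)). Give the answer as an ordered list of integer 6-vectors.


Interval decomposition of M: I[1,1], I[1,6], I[2,2]^2, I[4,4]^2.
HN type (ℓ=5): μ^(1)=27; μ^(2)=16; μ^(3)=4/3; μ^(4)=-6; μ^(5)=-39

((0, 2, 0, 0, 0, 0); (0, 0, 0, 2, 0, 0); (0, 0, 0, 1, 1, 1); (0, 1, 1, 0, 0, 0); (2, 0, 0, 0, 0, 0))


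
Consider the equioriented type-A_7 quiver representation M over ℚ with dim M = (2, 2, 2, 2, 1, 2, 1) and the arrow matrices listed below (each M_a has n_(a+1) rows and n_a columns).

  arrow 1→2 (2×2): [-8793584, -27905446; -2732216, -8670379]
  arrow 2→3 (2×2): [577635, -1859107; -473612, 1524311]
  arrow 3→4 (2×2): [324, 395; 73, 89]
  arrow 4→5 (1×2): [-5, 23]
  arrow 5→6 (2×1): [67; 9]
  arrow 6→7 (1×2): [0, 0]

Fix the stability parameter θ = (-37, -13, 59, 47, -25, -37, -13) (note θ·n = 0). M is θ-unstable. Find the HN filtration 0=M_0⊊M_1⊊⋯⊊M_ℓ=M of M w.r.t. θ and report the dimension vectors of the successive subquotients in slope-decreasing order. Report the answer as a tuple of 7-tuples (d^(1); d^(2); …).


Interval decomposition of M: I[1,1], I[1,6], I[2,4], I[6,6], I[7,7].
HN type (ℓ=4): μ^(1)=53; μ^(2)=11; μ^(3)=-13; μ^(4)=-37

((0, 0, 1, 1, 0, 0, 0); (0, 0, 1, 1, 1, 1, 0); (0, 2, 0, 0, 0, 0, 1); (2, 0, 0, 0, 0, 1, 0))


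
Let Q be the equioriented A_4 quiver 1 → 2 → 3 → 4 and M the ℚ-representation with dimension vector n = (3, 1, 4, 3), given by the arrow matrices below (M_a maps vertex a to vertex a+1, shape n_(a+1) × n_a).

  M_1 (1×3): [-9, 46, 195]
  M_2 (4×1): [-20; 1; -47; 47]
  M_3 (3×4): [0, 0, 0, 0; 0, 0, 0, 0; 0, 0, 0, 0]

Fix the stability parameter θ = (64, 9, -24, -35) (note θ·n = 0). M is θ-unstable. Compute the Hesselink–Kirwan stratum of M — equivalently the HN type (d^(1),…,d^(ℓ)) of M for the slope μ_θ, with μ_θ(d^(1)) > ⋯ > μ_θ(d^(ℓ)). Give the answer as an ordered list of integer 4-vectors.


Barcode: M ≅ I[1,1]^2, I[1,3], I[3,3]^3, I[4,4]^3. HN layers by μ_θ (4 steps, strictly decreasing):
  μ^(1)=64; μ^(2)=49/3; μ^(3)=-24; μ^(4)=-35

((2, 0, 0, 0); (1, 1, 1, 0); (0, 0, 3, 0); (0, 0, 0, 3))


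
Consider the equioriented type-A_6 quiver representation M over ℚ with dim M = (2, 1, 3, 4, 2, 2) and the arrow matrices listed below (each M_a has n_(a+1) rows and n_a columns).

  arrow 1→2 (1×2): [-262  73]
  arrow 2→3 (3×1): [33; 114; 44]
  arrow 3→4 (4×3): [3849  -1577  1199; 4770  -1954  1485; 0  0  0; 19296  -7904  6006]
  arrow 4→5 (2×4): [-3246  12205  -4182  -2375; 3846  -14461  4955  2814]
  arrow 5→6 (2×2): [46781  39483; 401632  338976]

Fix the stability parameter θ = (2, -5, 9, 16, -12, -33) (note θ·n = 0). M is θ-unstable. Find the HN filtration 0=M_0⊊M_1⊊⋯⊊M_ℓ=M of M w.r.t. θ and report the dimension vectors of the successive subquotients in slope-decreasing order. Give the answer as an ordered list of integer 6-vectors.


Interval decomposition of M: I[1,1], I[1,4], I[3,3], I[3,5], I[4,4], I[4,6], I[6,6].
HN type (ℓ=7): μ^(1)=16; μ^(2)=9; μ^(3)=13/3; μ^(4)=2; μ^(5)=-3/2; μ^(6)=-29/3; μ^(7)=-33

((0, 0, 0, 2, 0, 0); (0, 0, 2, 0, 0, 0); (0, 0, 1, 1, 1, 0); (1, 0, 0, 0, 0, 0); (1, 1, 0, 0, 0, 0); (0, 0, 0, 1, 1, 1); (0, 0, 0, 0, 0, 1))


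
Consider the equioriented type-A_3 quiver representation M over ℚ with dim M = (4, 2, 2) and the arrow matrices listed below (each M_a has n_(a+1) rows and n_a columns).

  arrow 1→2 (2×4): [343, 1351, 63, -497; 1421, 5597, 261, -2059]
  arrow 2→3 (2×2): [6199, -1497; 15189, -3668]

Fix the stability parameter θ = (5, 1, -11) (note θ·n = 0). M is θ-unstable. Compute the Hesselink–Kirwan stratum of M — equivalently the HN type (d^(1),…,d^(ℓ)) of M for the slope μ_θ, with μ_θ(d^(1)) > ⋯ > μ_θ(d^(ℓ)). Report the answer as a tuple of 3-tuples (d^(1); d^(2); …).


Via rank(M_{q-1}∘⋯∘M_p): M ≅ I[1,1]^3, I[1,3], I[2,3].
μ_θ-semistable layers: μ^(1)=5; μ^(2)=-5/3; μ^(3)=-5

((3, 0, 0); (1, 1, 1); (0, 1, 1))


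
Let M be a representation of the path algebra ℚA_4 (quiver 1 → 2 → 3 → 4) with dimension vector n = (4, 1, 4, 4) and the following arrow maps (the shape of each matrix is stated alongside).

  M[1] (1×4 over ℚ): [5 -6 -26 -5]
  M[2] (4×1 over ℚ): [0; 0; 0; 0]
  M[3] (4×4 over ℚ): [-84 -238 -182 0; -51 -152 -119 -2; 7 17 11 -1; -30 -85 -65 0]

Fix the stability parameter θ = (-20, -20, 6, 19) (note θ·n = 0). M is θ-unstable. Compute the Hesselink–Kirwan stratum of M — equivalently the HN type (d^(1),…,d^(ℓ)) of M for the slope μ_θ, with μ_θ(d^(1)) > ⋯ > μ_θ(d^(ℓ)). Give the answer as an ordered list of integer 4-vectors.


Via rank(M_{q-1}∘⋯∘M_p): M ≅ I[1,1]^3, I[1,2], I[3,3], I[3,4]^3, I[4,4].
μ_θ-semistable layers: μ^(1)=19; μ^(2)=6; μ^(3)=-20

((0, 0, 0, 4); (0, 0, 4, 0); (4, 1, 0, 0))


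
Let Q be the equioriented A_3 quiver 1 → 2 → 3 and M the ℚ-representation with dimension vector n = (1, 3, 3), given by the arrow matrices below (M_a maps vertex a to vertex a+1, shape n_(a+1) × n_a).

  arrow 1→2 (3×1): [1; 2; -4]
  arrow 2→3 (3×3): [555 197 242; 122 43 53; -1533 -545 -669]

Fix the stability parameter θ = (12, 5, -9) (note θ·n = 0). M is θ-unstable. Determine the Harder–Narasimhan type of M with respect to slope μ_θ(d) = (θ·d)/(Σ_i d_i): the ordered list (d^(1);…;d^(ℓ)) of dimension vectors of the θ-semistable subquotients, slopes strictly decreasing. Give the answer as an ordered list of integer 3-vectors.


Interval decomposition of M: I[1,3], I[2,3]^2.
HN type (ℓ=2): μ^(1)=8/3; μ^(2)=-2

((1, 1, 1); (0, 2, 2))


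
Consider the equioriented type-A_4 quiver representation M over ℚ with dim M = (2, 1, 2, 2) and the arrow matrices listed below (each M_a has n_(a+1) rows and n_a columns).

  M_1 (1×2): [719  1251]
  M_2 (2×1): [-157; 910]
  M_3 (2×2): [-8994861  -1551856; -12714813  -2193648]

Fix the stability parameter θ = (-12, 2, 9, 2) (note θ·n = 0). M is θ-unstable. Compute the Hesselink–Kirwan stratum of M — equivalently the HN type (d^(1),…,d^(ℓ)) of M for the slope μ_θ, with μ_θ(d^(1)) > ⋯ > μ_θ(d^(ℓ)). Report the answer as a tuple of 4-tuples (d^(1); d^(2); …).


Barcode: M ≅ I[1,1], I[1,4], I[3,3], I[4,4]. HN layers by μ_θ (4 steps, strictly decreasing):
  μ^(1)=9; μ^(2)=11/2; μ^(3)=2; μ^(4)=-12

((0, 0, 1, 0); (0, 0, 1, 1); (0, 1, 0, 1); (2, 0, 0, 0))


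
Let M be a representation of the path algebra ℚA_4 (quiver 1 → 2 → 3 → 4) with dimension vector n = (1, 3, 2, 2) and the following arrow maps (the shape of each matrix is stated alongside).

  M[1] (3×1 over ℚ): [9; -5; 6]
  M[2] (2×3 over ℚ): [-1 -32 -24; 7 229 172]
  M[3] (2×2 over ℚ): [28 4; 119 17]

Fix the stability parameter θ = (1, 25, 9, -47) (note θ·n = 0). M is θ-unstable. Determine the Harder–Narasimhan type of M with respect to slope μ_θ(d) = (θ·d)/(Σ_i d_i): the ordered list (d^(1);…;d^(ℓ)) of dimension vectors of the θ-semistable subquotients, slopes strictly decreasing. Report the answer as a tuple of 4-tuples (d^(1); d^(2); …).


Barcode: M ≅ I[1,4], I[2,2], I[2,3], I[4,4]. HN layers by μ_θ (4 steps, strictly decreasing):
  μ^(1)=25; μ^(2)=17; μ^(3)=-3; μ^(4)=-47

((0, 1, 0, 0); (0, 1, 1, 0); (1, 1, 1, 1); (0, 0, 0, 1))


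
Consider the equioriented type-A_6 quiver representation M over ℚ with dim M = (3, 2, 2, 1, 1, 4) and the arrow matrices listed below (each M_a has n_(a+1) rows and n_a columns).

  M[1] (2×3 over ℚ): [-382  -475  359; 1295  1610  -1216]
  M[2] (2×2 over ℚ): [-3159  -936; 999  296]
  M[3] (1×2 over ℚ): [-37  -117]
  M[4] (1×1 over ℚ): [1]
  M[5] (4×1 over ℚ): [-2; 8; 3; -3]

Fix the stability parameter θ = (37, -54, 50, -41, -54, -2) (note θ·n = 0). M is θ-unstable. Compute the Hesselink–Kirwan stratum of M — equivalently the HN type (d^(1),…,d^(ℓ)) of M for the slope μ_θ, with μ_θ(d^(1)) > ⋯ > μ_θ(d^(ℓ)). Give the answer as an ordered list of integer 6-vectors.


Barcode: M ≅ I[1,1], I[1,2], I[1,3], I[3,6], I[6,6]^3. HN layers by μ_θ (5 steps, strictly decreasing):
  μ^(1)=50; μ^(2)=37; μ^(3)=-2; μ^(4)=-17/2; μ^(5)=-15

((0, 0, 1, 0, 0, 0); (1, 0, 0, 0, 0, 0); (0, 0, 0, 0, 0, 4); (2, 2, 0, 0, 0, 0); (0, 0, 1, 1, 1, 0))


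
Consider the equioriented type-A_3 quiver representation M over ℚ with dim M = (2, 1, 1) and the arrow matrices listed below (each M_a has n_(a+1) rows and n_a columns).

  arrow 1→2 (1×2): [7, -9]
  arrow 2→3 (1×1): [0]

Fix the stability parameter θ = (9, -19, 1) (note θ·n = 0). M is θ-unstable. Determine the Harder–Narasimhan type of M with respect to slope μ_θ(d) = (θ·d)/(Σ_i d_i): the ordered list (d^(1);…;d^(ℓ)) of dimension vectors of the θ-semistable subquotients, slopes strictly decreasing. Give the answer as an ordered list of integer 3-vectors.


Barcode: M ≅ I[1,1], I[1,2], I[3,3]. HN layers by μ_θ (3 steps, strictly decreasing):
  μ^(1)=9; μ^(2)=1; μ^(3)=-5

((1, 0, 0); (0, 0, 1); (1, 1, 0))


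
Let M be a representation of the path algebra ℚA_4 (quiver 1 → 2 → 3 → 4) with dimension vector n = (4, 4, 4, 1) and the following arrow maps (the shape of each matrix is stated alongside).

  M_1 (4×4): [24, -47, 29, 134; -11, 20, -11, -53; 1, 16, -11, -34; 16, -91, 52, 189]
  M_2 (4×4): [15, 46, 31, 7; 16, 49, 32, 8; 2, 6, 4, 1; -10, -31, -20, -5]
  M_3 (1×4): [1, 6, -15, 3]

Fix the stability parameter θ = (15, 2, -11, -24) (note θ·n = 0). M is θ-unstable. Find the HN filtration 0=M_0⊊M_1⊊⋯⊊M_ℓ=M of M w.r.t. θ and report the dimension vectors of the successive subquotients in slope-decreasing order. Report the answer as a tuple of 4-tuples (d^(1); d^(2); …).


Barcode: M ≅ I[1,2], I[1,3]^2, I[1,4], I[3,3]. HN layers by μ_θ (4 steps, strictly decreasing):
  μ^(1)=17/2; μ^(2)=2; μ^(3)=-9/2; μ^(4)=-11

((1, 1, 0, 0); (2, 2, 2, 0); (1, 1, 1, 1); (0, 0, 1, 0))


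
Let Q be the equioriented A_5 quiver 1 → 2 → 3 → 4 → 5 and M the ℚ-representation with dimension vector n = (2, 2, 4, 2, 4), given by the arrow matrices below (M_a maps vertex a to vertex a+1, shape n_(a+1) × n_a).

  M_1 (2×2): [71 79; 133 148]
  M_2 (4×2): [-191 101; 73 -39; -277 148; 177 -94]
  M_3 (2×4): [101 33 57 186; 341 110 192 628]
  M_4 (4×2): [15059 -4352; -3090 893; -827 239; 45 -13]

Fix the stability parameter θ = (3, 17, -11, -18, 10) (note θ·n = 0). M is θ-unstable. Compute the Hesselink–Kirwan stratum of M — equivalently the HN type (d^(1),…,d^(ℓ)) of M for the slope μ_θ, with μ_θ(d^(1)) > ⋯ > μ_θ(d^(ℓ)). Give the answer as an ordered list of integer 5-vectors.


Barcode: M ≅ I[1,5]^2, I[3,3]^2, I[5,5]^2. HN layers by μ_θ (3 steps, strictly decreasing):
  μ^(1)=10; μ^(2)=-9/4; μ^(3)=-11

((0, 0, 0, 0, 4); (2, 2, 2, 2, 0); (0, 0, 2, 0, 0))


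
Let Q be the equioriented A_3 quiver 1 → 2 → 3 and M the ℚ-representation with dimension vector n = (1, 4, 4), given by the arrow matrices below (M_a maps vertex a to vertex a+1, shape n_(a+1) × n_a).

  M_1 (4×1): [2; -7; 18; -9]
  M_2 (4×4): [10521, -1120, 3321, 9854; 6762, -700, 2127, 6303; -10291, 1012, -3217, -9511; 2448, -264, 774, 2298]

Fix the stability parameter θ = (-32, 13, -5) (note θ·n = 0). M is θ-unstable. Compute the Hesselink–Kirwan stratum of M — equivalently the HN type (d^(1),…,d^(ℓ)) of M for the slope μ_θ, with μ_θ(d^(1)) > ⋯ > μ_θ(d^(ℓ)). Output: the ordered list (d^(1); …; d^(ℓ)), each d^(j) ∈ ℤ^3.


Via rank(M_{q-1}∘⋯∘M_p): M ≅ I[1,3], I[2,2], I[2,3]^2, I[3,3].
μ_θ-semistable layers: μ^(1)=13; μ^(2)=4; μ^(3)=-5; μ^(4)=-32

((0, 1, 0); (0, 3, 3); (0, 0, 1); (1, 0, 0))


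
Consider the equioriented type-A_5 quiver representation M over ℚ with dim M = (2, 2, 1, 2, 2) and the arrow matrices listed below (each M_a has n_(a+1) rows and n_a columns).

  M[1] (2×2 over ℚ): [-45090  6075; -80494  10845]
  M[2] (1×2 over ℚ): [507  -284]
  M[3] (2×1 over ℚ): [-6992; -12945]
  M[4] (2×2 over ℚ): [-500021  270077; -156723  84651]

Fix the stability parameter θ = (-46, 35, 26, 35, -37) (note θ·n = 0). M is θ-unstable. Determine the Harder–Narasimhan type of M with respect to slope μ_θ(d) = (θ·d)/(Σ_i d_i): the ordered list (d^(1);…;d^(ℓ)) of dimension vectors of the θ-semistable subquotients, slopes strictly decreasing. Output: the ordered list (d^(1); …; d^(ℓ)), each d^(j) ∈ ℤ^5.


Interval decomposition of M: I[1,1], I[1,5], I[2,2], I[4,4], I[5,5].
HN type (ℓ=4): μ^(1)=35; μ^(2)=59/4; μ^(3)=-37; μ^(4)=-46

((0, 1, 0, 1, 0); (0, 1, 1, 1, 1); (0, 0, 0, 0, 1); (2, 0, 0, 0, 0))


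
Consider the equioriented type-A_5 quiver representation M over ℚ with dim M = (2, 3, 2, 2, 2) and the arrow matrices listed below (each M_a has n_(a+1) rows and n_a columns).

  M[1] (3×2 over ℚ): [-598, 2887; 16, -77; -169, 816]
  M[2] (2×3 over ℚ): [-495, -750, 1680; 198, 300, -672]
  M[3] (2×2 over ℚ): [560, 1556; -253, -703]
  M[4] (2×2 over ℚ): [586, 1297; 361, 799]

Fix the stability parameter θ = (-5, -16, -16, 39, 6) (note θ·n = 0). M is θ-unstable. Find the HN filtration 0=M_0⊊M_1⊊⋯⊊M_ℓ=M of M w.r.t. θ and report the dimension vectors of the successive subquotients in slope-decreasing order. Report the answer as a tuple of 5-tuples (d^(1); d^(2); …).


Interval decomposition of M: I[1,2], I[1,5], I[2,2], I[3,5].
HN type (ℓ=4): μ^(1)=45/2; μ^(2)=-21/2; μ^(3)=-37/3; μ^(4)=-16

((0, 0, 0, 2, 2); (1, 1, 0, 0, 0); (1, 1, 1, 0, 0); (0, 1, 1, 0, 0))


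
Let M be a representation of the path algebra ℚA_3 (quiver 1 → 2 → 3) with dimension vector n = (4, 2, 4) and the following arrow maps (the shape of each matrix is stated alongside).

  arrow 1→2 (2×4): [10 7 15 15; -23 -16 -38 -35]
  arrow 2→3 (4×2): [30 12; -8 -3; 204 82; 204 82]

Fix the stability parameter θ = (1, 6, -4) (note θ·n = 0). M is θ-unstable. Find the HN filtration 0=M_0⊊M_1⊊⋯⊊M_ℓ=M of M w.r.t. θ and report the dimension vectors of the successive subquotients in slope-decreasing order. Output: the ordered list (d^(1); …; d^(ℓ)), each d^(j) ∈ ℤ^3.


Barcode: M ≅ I[1,1]^2, I[1,3]^2, I[3,3]^2. HN layers by μ_θ (2 steps, strictly decreasing):
  μ^(1)=1; μ^(2)=-4

((4, 2, 2); (0, 0, 2))


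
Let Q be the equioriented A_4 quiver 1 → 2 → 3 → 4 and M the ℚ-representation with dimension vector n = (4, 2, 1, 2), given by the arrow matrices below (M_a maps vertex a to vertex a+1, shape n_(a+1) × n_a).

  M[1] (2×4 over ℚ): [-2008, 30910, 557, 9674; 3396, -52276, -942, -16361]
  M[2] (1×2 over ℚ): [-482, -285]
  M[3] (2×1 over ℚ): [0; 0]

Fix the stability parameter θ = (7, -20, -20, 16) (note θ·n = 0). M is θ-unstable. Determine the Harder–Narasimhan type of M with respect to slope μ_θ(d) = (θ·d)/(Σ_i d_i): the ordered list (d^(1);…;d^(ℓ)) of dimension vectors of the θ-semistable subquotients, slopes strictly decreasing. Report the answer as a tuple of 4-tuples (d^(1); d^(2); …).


Barcode: M ≅ I[1,1]^2, I[1,2], I[1,3], I[4,4]^2. HN layers by μ_θ (4 steps, strictly decreasing):
  μ^(1)=16; μ^(2)=7; μ^(3)=-13/2; μ^(4)=-11

((0, 0, 0, 2); (2, 0, 0, 0); (1, 1, 0, 0); (1, 1, 1, 0))


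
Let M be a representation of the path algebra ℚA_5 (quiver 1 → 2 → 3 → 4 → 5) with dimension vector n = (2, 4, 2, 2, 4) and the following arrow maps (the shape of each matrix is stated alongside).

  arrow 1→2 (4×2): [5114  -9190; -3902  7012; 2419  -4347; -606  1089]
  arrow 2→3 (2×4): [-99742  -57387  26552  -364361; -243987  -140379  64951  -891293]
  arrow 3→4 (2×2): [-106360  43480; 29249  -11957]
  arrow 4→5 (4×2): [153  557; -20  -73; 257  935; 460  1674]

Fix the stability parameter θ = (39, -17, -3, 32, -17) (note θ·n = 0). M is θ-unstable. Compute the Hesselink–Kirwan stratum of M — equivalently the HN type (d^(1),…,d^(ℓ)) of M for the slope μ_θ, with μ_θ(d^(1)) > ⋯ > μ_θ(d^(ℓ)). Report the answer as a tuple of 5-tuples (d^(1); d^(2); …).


Barcode: M ≅ I[1,3], I[1,5], I[2,2]^2, I[4,5], I[5,5]^2. HN layers by μ_θ (3 steps, strictly decreasing):
  μ^(1)=15/2; μ^(2)=19/3; μ^(3)=-17

((0, 0, 0, 2, 2); (2, 2, 2, 0, 0); (0, 2, 0, 0, 2))
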